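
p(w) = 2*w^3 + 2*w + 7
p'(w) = 6*w^2 + 2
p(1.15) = 12.34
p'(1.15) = 9.94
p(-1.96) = -11.98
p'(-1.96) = 25.05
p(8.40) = 1209.21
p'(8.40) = 425.36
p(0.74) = 9.29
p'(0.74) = 5.29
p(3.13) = 74.59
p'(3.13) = 60.78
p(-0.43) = 5.98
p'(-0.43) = 3.11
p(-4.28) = -158.37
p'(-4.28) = 111.91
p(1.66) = 19.47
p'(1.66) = 18.53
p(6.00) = 451.00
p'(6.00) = 218.00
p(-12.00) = -3473.00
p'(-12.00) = 866.00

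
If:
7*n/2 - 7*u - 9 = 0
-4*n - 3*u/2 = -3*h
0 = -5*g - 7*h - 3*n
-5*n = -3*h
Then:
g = 792/35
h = -90/7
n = -54/7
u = -36/7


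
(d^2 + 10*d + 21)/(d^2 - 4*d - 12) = (d^2 + 10*d + 21)/(d^2 - 4*d - 12)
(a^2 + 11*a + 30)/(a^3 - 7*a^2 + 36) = (a^2 + 11*a + 30)/(a^3 - 7*a^2 + 36)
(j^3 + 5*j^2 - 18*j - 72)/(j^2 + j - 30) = (j^2 - j - 12)/(j - 5)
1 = 1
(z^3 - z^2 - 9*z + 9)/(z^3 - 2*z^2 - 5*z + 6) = (z + 3)/(z + 2)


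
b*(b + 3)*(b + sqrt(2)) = b^3 + sqrt(2)*b^2 + 3*b^2 + 3*sqrt(2)*b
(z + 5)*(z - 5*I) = z^2 + 5*z - 5*I*z - 25*I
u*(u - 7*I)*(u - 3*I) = u^3 - 10*I*u^2 - 21*u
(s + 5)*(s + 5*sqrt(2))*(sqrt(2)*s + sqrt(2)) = sqrt(2)*s^3 + 6*sqrt(2)*s^2 + 10*s^2 + 5*sqrt(2)*s + 60*s + 50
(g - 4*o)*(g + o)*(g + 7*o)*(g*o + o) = g^4*o + 4*g^3*o^2 + g^3*o - 25*g^2*o^3 + 4*g^2*o^2 - 28*g*o^4 - 25*g*o^3 - 28*o^4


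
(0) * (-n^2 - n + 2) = 0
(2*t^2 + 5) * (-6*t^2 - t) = -12*t^4 - 2*t^3 - 30*t^2 - 5*t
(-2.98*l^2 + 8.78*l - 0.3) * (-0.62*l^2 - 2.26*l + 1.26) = 1.8476*l^4 + 1.2912*l^3 - 23.4116*l^2 + 11.7408*l - 0.378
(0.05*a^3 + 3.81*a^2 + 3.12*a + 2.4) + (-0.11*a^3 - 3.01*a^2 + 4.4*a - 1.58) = -0.06*a^3 + 0.8*a^2 + 7.52*a + 0.82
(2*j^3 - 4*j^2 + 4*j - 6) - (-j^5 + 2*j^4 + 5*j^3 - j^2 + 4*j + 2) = j^5 - 2*j^4 - 3*j^3 - 3*j^2 - 8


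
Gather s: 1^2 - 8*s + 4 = 5 - 8*s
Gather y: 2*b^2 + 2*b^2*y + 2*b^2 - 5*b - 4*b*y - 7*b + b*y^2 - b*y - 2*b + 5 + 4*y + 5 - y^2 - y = 4*b^2 - 14*b + y^2*(b - 1) + y*(2*b^2 - 5*b + 3) + 10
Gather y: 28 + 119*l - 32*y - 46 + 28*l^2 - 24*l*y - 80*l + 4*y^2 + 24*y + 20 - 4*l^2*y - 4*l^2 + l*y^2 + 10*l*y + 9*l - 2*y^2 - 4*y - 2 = 24*l^2 + 48*l + y^2*(l + 2) + y*(-4*l^2 - 14*l - 12)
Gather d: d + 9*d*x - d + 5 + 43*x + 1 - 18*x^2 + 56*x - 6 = 9*d*x - 18*x^2 + 99*x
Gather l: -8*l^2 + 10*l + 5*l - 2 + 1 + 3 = -8*l^2 + 15*l + 2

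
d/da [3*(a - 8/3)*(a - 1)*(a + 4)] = 9*a^2 + 2*a - 36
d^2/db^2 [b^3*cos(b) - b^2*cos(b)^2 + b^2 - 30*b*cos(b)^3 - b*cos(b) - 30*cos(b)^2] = -b^3*cos(b) - 6*b^2*sin(b) + 2*b^2*cos(2*b) + 4*b*sin(2*b) + 59*b*cos(b)/2 + 135*b*cos(3*b)/2 + 47*sin(b) + 45*sin(3*b) + 59*cos(2*b) + 1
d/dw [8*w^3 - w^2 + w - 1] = 24*w^2 - 2*w + 1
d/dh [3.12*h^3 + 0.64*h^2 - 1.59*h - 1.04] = 9.36*h^2 + 1.28*h - 1.59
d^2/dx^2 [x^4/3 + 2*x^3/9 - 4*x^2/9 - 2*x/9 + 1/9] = 4*x^2 + 4*x/3 - 8/9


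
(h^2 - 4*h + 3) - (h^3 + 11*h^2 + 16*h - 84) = -h^3 - 10*h^2 - 20*h + 87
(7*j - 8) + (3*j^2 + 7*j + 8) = 3*j^2 + 14*j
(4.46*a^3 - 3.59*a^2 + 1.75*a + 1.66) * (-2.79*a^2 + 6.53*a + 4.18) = -12.4434*a^5 + 39.1399*a^4 - 9.6824*a^3 - 8.2101*a^2 + 18.1548*a + 6.9388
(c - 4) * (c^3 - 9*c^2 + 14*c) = c^4 - 13*c^3 + 50*c^2 - 56*c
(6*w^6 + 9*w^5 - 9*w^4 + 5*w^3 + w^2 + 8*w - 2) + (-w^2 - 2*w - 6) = 6*w^6 + 9*w^5 - 9*w^4 + 5*w^3 + 6*w - 8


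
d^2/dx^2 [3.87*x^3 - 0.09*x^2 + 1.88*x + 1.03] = 23.22*x - 0.18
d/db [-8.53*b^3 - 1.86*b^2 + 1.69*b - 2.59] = -25.59*b^2 - 3.72*b + 1.69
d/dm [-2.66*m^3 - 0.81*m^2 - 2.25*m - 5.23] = -7.98*m^2 - 1.62*m - 2.25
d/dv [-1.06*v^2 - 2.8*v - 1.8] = -2.12*v - 2.8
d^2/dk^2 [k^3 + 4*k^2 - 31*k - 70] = 6*k + 8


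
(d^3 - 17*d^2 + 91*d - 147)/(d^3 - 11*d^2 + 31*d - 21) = (d - 7)/(d - 1)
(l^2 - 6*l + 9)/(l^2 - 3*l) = (l - 3)/l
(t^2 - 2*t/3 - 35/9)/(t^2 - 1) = (9*t^2 - 6*t - 35)/(9*(t^2 - 1))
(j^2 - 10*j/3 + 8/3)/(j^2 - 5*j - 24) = (-3*j^2 + 10*j - 8)/(3*(-j^2 + 5*j + 24))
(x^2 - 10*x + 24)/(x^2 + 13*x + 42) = (x^2 - 10*x + 24)/(x^2 + 13*x + 42)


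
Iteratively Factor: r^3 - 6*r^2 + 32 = (r + 2)*(r^2 - 8*r + 16) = (r - 4)*(r + 2)*(r - 4)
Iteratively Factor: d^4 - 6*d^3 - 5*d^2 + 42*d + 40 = (d - 5)*(d^3 - d^2 - 10*d - 8) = (d - 5)*(d + 2)*(d^2 - 3*d - 4) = (d - 5)*(d - 4)*(d + 2)*(d + 1)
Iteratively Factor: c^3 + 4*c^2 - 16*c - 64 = (c + 4)*(c^2 - 16) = (c - 4)*(c + 4)*(c + 4)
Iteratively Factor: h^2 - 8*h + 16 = (h - 4)*(h - 4)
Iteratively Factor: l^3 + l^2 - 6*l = (l + 3)*(l^2 - 2*l) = (l - 2)*(l + 3)*(l)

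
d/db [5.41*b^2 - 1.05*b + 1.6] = 10.82*b - 1.05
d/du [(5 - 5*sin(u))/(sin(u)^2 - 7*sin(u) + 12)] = 5*(sin(u)^2 - 2*sin(u) - 5)*cos(u)/(sin(u)^2 - 7*sin(u) + 12)^2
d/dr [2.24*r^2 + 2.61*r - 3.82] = 4.48*r + 2.61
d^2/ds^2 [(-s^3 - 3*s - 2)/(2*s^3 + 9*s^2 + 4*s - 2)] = 2*(18*s^6 - 12*s^5 - 234*s^4 - 541*s^3 - 582*s^2 - 414*s - 92)/(8*s^9 + 108*s^8 + 534*s^7 + 1137*s^6 + 852*s^5 - 150*s^4 - 344*s^3 + 12*s^2 + 48*s - 8)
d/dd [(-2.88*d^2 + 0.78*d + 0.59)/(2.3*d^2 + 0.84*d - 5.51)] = (-4.2132*d^2 + 29.0236*d - 4.7934)/(5.29*d^4 + 3.864*d^3 - 24.6404*d^2 - 9.2568*d + 30.3601)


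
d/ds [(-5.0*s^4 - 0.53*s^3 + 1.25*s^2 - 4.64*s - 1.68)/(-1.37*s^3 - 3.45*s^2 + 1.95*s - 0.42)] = (6.85*s^6 + 34.5*s^5 - 25.709*s^4 - 6.3806*s^3 - 19.8075*s^2 - 12.642*s + 5.2248)/(1.8769*s^6 + 9.453*s^5 + 6.5595*s^4 - 12.3042*s^3 + 6.7005*s^2 - 1.638*s + 0.1764)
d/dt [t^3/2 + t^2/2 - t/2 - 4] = 3*t^2/2 + t - 1/2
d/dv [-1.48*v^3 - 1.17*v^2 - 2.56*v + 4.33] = -4.44*v^2 - 2.34*v - 2.56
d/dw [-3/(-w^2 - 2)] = -6*w/(w^2 + 2)^2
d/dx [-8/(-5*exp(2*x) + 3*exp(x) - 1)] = (24 - 80*exp(x))*exp(x)/(5*exp(2*x) - 3*exp(x) + 1)^2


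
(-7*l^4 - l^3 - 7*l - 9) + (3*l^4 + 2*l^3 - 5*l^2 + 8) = -4*l^4 + l^3 - 5*l^2 - 7*l - 1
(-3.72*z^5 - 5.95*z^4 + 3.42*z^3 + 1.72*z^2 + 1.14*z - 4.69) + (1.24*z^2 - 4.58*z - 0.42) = -3.72*z^5 - 5.95*z^4 + 3.42*z^3 + 2.96*z^2 - 3.44*z - 5.11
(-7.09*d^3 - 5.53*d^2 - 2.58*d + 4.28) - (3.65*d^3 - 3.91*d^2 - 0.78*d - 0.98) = -10.74*d^3 - 1.62*d^2 - 1.8*d + 5.26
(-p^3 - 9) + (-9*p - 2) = -p^3 - 9*p - 11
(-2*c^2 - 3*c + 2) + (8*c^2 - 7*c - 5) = 6*c^2 - 10*c - 3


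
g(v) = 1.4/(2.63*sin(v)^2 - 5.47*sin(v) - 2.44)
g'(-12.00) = 0.15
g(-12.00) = -0.30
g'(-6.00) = 0.38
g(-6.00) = -0.37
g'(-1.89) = -0.18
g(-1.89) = 0.27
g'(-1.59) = -0.01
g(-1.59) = 0.25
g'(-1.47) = 0.05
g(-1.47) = 0.25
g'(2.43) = -0.09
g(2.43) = -0.29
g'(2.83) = -0.34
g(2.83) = -0.36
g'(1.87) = -0.01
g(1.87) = -0.27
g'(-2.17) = -0.52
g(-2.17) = 0.36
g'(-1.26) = 0.17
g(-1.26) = 0.27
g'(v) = 1.4*(-5.26*sin(v)*cos(v) + 5.47*cos(v))/(2.63*sin(v)^2 - 5.47*sin(v) - 2.44)^2 = (7.658 - 7.364*sin(v))*cos(v)/(-2.63*sin(v)^2 + 5.47*sin(v) + 2.44)^2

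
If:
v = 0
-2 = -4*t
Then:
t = 1/2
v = 0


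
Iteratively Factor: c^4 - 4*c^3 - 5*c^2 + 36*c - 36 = (c - 3)*(c^3 - c^2 - 8*c + 12) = (c - 3)*(c - 2)*(c^2 + c - 6) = (c - 3)*(c - 2)^2*(c + 3)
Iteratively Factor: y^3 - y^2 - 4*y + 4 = (y - 1)*(y^2 - 4) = (y - 1)*(y + 2)*(y - 2)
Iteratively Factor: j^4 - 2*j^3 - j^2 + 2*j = (j - 1)*(j^3 - j^2 - 2*j) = j*(j - 1)*(j^2 - j - 2) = j*(j - 1)*(j + 1)*(j - 2)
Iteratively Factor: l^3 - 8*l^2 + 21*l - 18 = (l - 3)*(l^2 - 5*l + 6) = (l - 3)*(l - 2)*(l - 3)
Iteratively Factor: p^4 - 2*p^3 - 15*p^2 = (p)*(p^3 - 2*p^2 - 15*p) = p^2*(p^2 - 2*p - 15) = p^2*(p + 3)*(p - 5)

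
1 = 1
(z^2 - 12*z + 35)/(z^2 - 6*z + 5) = (z - 7)/(z - 1)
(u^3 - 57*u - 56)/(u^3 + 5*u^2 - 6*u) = (u^3 - 57*u - 56)/(u*(u^2 + 5*u - 6))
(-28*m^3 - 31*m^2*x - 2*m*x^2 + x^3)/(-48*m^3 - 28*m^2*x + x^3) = (-7*m^2 - 6*m*x + x^2)/(-12*m^2 - 4*m*x + x^2)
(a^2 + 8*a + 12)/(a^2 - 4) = (a + 6)/(a - 2)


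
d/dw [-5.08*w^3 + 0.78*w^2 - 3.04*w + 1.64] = -15.24*w^2 + 1.56*w - 3.04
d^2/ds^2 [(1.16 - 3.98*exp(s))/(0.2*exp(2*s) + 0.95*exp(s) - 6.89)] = (-0.1592*exp(4*s) + 0.941800000000001*exp(3*s) - 32.24544*exp(2*s) - 18.61027*exp(s) - 181.346178)*exp(s)/(0.008*exp(6*s) + 0.114*exp(5*s) - 0.2853*exp(4*s) - 6.997225*exp(3*s) + 9.828585*exp(2*s) + 135.295485*exp(s) - 327.082769)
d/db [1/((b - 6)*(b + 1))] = (5 - 2*b)/(b^4 - 10*b^3 + 13*b^2 + 60*b + 36)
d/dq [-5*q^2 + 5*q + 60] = 5 - 10*q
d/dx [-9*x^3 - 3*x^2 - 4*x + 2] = -27*x^2 - 6*x - 4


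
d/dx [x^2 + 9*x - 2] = 2*x + 9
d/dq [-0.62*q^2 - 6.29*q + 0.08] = -1.24*q - 6.29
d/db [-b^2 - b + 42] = -2*b - 1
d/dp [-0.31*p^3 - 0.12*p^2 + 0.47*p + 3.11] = -0.93*p^2 - 0.24*p + 0.47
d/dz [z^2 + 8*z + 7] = 2*z + 8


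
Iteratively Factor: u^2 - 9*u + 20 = (u - 4)*(u - 5)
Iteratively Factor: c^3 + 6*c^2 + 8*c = (c + 2)*(c^2 + 4*c) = (c + 2)*(c + 4)*(c)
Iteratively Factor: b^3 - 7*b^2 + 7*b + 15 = (b + 1)*(b^2 - 8*b + 15) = (b - 3)*(b + 1)*(b - 5)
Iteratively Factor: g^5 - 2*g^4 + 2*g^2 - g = (g)*(g^4 - 2*g^3 + 2*g - 1) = g*(g - 1)*(g^3 - g^2 - g + 1) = g*(g - 1)*(g + 1)*(g^2 - 2*g + 1) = g*(g - 1)^2*(g + 1)*(g - 1)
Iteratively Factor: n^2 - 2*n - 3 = (n + 1)*(n - 3)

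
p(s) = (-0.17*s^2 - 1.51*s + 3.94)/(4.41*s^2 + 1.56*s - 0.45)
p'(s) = (-8.82*s - 1.56)*(-0.17*s^2 - 1.51*s + 3.94)/(4.41*s^2 + 1.56*s - 0.45)^2 + (-0.34*s - 1.51)/(4.41*s^2 + 1.56*s - 0.45) = (6.3939*s^2 - 34.5978*s - 5.4669)/(19.4481*s^4 + 13.7592*s^3 - 1.5354*s^2 - 1.404*s + 0.2025)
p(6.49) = -0.07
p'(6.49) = 0.00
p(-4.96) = 0.07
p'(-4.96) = 0.03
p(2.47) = -0.03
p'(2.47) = -0.06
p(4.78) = -0.07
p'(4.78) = -0.00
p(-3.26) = 0.17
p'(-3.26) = 0.10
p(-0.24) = -7.53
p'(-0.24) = 9.85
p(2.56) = -0.03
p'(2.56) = -0.05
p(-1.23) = 1.29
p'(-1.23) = 2.53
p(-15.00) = -0.01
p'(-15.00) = 0.00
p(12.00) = -0.06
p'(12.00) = 0.00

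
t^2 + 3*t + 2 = (t + 1)*(t + 2)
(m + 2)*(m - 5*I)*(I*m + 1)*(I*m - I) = -m^4 - m^3 + 6*I*m^3 + 7*m^2 + 6*I*m^2 + 5*m - 12*I*m - 10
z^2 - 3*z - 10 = (z - 5)*(z + 2)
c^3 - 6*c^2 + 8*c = c*(c - 4)*(c - 2)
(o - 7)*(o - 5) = o^2 - 12*o + 35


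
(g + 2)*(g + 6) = g^2 + 8*g + 12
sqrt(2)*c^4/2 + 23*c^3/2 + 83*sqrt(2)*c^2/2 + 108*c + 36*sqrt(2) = (c/2 + sqrt(2))*(c + 3*sqrt(2))*(c + 6*sqrt(2))*(sqrt(2)*c + 1)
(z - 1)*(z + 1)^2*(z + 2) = z^4 + 3*z^3 + z^2 - 3*z - 2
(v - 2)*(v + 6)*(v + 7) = v^3 + 11*v^2 + 16*v - 84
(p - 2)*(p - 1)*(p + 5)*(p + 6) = p^4 + 8*p^3 - p^2 - 68*p + 60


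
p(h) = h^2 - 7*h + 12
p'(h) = 2*h - 7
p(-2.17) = 31.90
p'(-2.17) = -11.34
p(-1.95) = 29.45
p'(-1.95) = -10.90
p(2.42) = 0.92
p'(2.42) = -2.16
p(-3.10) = 43.31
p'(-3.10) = -13.20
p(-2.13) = 31.45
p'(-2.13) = -11.26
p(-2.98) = 41.74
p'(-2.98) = -12.96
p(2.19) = 1.47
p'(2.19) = -2.62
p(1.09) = 5.56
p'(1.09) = -4.82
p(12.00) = 72.00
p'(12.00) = 17.00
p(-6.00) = 90.00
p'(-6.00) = -19.00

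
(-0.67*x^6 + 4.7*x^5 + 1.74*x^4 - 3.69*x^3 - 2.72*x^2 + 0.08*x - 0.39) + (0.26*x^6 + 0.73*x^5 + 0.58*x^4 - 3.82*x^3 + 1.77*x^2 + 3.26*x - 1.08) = -0.41*x^6 + 5.43*x^5 + 2.32*x^4 - 7.51*x^3 - 0.95*x^2 + 3.34*x - 1.47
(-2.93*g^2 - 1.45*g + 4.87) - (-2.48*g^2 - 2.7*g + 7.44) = -0.45*g^2 + 1.25*g - 2.57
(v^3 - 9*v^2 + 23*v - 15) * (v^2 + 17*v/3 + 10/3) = v^5 - 10*v^4/3 - 74*v^3/3 + 256*v^2/3 - 25*v/3 - 50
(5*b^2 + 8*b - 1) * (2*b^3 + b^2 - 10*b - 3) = 10*b^5 + 21*b^4 - 44*b^3 - 96*b^2 - 14*b + 3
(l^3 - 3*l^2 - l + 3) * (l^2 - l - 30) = l^5 - 4*l^4 - 28*l^3 + 94*l^2 + 27*l - 90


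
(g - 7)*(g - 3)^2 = g^3 - 13*g^2 + 51*g - 63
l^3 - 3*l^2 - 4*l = l*(l - 4)*(l + 1)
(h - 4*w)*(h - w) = h^2 - 5*h*w + 4*w^2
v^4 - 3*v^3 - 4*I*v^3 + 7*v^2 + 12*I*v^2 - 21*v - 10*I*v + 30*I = (v - 3)*(v - 5*I)*(v - I)*(v + 2*I)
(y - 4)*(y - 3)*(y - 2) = y^3 - 9*y^2 + 26*y - 24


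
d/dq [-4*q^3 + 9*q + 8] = 9 - 12*q^2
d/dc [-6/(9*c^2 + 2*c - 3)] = 12*(9*c + 1)/(9*c^2 + 2*c - 3)^2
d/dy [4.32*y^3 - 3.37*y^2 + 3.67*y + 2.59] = 12.96*y^2 - 6.74*y + 3.67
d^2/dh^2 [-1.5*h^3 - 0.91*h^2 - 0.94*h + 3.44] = -9.0*h - 1.82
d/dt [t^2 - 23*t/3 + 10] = 2*t - 23/3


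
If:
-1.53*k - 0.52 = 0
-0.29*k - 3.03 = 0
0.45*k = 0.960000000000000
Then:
No Solution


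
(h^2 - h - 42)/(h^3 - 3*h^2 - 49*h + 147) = (h + 6)/(h^2 + 4*h - 21)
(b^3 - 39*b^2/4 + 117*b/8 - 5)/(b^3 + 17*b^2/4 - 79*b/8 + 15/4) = (b - 8)/(b + 6)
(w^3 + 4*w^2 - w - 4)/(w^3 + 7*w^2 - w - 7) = (w + 4)/(w + 7)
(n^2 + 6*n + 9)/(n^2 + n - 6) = (n + 3)/(n - 2)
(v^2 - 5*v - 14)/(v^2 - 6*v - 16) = (v - 7)/(v - 8)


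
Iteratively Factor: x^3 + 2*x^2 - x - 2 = (x + 1)*(x^2 + x - 2) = (x - 1)*(x + 1)*(x + 2)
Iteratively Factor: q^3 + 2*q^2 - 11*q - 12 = (q - 3)*(q^2 + 5*q + 4) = (q - 3)*(q + 4)*(q + 1)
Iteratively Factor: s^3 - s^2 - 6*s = (s)*(s^2 - s - 6) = s*(s + 2)*(s - 3)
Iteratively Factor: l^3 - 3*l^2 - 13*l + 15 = (l - 1)*(l^2 - 2*l - 15) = (l - 5)*(l - 1)*(l + 3)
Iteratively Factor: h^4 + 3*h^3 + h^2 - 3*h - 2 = (h + 1)*(h^3 + 2*h^2 - h - 2) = (h + 1)*(h + 2)*(h^2 - 1) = (h - 1)*(h + 1)*(h + 2)*(h + 1)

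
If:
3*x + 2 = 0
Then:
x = -2/3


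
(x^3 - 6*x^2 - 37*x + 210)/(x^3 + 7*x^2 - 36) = (x^2 - 12*x + 35)/(x^2 + x - 6)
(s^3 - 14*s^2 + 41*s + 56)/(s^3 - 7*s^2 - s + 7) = (s - 8)/(s - 1)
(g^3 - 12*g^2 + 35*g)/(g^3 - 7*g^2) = (g - 5)/g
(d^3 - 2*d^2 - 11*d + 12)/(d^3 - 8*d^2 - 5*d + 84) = (d - 1)/(d - 7)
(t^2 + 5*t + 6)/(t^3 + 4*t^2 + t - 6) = 1/(t - 1)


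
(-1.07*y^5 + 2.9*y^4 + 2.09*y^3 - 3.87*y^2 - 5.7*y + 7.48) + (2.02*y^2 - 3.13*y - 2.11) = -1.07*y^5 + 2.9*y^4 + 2.09*y^3 - 1.85*y^2 - 8.83*y + 5.37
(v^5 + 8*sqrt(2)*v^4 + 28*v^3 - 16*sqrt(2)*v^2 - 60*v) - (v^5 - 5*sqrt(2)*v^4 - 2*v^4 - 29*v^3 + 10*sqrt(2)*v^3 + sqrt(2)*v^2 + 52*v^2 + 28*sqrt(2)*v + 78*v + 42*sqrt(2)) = 2*v^4 + 13*sqrt(2)*v^4 - 10*sqrt(2)*v^3 + 57*v^3 - 52*v^2 - 17*sqrt(2)*v^2 - 138*v - 28*sqrt(2)*v - 42*sqrt(2)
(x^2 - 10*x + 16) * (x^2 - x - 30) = x^4 - 11*x^3 - 4*x^2 + 284*x - 480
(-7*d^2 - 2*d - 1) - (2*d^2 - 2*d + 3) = -9*d^2 - 4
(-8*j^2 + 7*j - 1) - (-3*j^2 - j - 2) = -5*j^2 + 8*j + 1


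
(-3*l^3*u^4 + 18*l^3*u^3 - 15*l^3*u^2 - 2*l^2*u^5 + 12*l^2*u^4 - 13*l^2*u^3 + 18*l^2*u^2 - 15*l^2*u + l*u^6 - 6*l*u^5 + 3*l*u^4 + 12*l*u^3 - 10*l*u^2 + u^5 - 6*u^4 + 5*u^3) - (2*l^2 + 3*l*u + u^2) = -3*l^3*u^4 + 18*l^3*u^3 - 15*l^3*u^2 - 2*l^2*u^5 + 12*l^2*u^4 - 13*l^2*u^3 + 18*l^2*u^2 - 15*l^2*u - 2*l^2 + l*u^6 - 6*l*u^5 + 3*l*u^4 + 12*l*u^3 - 10*l*u^2 - 3*l*u + u^5 - 6*u^4 + 5*u^3 - u^2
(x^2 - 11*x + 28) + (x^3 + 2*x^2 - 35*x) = x^3 + 3*x^2 - 46*x + 28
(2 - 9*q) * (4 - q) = 9*q^2 - 38*q + 8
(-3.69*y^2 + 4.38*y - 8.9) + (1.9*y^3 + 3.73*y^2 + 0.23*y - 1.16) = 1.9*y^3 + 0.04*y^2 + 4.61*y - 10.06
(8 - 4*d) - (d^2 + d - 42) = -d^2 - 5*d + 50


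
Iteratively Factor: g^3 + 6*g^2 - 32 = (g - 2)*(g^2 + 8*g + 16) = (g - 2)*(g + 4)*(g + 4)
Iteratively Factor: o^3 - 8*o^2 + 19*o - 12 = (o - 1)*(o^2 - 7*o + 12) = (o - 3)*(o - 1)*(o - 4)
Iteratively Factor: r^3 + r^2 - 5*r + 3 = (r - 1)*(r^2 + 2*r - 3) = (r - 1)*(r + 3)*(r - 1)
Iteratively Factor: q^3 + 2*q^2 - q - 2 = (q + 2)*(q^2 - 1) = (q + 1)*(q + 2)*(q - 1)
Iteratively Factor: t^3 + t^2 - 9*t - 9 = (t - 3)*(t^2 + 4*t + 3) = (t - 3)*(t + 3)*(t + 1)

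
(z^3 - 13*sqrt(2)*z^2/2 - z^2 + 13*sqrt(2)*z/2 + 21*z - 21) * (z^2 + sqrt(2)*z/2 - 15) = z^5 - 6*sqrt(2)*z^4 - z^4 - z^3/2 + 6*sqrt(2)*z^3 + z^2/2 + 108*sqrt(2)*z^2 - 315*z - 108*sqrt(2)*z + 315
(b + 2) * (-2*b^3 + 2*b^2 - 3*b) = -2*b^4 - 2*b^3 + b^2 - 6*b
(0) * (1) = 0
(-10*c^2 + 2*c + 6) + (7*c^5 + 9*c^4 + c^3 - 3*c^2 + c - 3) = 7*c^5 + 9*c^4 + c^3 - 13*c^2 + 3*c + 3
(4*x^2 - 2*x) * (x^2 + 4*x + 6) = 4*x^4 + 14*x^3 + 16*x^2 - 12*x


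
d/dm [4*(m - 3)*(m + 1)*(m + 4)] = 12*m^2 + 16*m - 44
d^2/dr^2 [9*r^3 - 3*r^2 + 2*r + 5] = 54*r - 6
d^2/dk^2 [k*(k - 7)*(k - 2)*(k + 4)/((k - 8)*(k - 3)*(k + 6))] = 8*(5*k^6 - 66*k^5 + 960*k^4 - 7564*k^3 + 29808*k^2 - 47520*k - 29376)/(k^9 - 15*k^8 - 51*k^7 + 1567*k^6 - 2178*k^5 - 51948*k^4 + 169560*k^3 + 451008*k^2 - 2612736*k + 2985984)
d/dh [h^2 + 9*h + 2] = 2*h + 9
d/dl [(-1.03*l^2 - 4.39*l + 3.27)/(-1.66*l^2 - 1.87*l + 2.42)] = (-5.3613*l^2 + 5.8712*l - 4.5089)/(2.7556*l^4 + 6.2084*l^3 - 4.5375*l^2 - 9.0508*l + 5.8564)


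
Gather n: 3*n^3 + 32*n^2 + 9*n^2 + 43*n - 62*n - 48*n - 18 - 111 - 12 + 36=3*n^3 + 41*n^2 - 67*n - 105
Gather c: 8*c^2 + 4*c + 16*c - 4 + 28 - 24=8*c^2 + 20*c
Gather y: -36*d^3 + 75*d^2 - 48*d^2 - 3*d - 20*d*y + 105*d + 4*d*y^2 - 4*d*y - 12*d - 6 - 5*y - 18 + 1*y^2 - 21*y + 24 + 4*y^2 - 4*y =-36*d^3 + 27*d^2 + 90*d + y^2*(4*d + 5) + y*(-24*d - 30)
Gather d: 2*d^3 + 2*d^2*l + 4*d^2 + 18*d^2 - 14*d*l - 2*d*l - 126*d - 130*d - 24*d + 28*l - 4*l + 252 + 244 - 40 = 2*d^3 + d^2*(2*l + 22) + d*(-16*l - 280) + 24*l + 456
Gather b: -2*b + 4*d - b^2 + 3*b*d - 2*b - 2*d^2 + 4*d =-b^2 + b*(3*d - 4) - 2*d^2 + 8*d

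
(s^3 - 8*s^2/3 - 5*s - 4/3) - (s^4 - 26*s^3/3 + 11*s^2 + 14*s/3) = -s^4 + 29*s^3/3 - 41*s^2/3 - 29*s/3 - 4/3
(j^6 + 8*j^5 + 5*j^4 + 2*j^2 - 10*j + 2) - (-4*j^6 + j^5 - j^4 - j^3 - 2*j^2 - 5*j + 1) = 5*j^6 + 7*j^5 + 6*j^4 + j^3 + 4*j^2 - 5*j + 1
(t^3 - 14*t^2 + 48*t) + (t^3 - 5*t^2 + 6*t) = 2*t^3 - 19*t^2 + 54*t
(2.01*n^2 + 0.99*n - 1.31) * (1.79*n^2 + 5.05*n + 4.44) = 3.5979*n^4 + 11.9226*n^3 + 11.579*n^2 - 2.2199*n - 5.8164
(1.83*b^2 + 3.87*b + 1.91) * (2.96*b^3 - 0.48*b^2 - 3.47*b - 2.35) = 5.4168*b^5 + 10.5768*b^4 - 2.5541*b^3 - 18.6462*b^2 - 15.7222*b - 4.4885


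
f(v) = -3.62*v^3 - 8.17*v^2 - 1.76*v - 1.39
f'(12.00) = -1761.68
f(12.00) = -7454.35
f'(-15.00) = -2200.16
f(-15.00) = 10404.26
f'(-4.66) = -161.45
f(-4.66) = 195.72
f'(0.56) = -14.32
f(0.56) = -5.57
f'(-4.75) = -169.17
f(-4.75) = 210.60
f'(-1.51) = -1.85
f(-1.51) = -4.90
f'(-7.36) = -469.78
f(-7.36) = 1012.25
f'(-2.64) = -34.31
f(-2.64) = 12.92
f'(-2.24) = -19.65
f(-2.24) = 2.25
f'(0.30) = -7.64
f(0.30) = -2.75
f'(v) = -10.86*v^2 - 16.34*v - 1.76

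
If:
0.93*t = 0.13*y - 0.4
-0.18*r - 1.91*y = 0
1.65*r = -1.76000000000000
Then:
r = -1.07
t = -0.42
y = 0.10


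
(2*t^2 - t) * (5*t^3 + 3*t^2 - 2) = 10*t^5 + t^4 - 3*t^3 - 4*t^2 + 2*t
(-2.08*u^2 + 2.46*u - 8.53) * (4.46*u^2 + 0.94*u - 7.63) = -9.2768*u^4 + 9.0164*u^3 - 19.861*u^2 - 26.788*u + 65.0839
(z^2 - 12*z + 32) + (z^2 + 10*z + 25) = 2*z^2 - 2*z + 57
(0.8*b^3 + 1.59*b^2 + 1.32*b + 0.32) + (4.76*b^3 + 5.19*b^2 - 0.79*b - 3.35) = 5.56*b^3 + 6.78*b^2 + 0.53*b - 3.03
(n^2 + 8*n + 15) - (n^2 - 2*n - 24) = 10*n + 39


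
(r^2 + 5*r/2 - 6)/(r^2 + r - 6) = (r^2 + 5*r/2 - 6)/(r^2 + r - 6)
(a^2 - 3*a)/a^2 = (a - 3)/a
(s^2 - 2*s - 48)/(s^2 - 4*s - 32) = (s + 6)/(s + 4)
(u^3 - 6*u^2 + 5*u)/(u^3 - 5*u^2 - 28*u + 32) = u*(u - 5)/(u^2 - 4*u - 32)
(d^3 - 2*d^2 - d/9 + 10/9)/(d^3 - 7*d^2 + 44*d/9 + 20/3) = (d - 1)/(d - 6)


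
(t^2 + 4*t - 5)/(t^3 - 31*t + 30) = (t + 5)/(t^2 + t - 30)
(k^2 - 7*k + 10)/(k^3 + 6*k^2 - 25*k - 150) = (k - 2)/(k^2 + 11*k + 30)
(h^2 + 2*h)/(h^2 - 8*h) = (h + 2)/(h - 8)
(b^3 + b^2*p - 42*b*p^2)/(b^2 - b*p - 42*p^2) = b*(-b^2 - b*p + 42*p^2)/(-b^2 + b*p + 42*p^2)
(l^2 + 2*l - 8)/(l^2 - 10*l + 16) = (l + 4)/(l - 8)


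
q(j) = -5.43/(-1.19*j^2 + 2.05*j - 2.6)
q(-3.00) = 0.28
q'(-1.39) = 0.48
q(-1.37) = 0.71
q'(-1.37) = 0.49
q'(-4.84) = 0.05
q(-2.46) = 0.37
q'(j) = -5.43*(2.38*j - 2.05)/(-1.19*j^2 + 2.05*j - 2.6)^2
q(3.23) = 0.65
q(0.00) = 2.09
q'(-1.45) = 0.46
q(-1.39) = 0.70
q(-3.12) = 0.26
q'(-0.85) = 0.82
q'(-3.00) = 0.13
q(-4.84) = 0.13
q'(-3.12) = 0.12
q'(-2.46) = 0.19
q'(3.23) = -0.43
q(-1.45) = 0.67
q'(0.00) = 1.65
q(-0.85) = 1.04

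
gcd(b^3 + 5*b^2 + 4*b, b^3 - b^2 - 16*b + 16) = b + 4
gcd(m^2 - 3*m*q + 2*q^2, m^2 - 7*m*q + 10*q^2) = -m + 2*q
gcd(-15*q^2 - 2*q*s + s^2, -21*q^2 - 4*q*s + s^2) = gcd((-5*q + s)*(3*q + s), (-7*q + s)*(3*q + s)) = 3*q + s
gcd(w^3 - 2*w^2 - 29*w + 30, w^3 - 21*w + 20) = w^2 + 4*w - 5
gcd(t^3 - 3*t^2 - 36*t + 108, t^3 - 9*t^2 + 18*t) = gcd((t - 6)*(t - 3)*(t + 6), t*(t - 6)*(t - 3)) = t^2 - 9*t + 18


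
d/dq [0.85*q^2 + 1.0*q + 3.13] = 1.7*q + 1.0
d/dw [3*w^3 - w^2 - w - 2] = 9*w^2 - 2*w - 1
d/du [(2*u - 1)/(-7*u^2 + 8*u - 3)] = 2*(7*u^2 - 7*u + 1)/(49*u^4 - 112*u^3 + 106*u^2 - 48*u + 9)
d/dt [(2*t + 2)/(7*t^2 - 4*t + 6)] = 2*(-7*t^2 - 14*t + 10)/(49*t^4 - 56*t^3 + 100*t^2 - 48*t + 36)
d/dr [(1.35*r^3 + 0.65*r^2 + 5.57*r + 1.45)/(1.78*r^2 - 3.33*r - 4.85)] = (2.403*r^4 - 8.991*r^3 - 31.7216*r^2 - 11.467*r - 22.186)/(3.1684*r^4 - 11.8548*r^3 - 6.1771*r^2 + 32.301*r + 23.5225)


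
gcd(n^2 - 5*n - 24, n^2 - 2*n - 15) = n + 3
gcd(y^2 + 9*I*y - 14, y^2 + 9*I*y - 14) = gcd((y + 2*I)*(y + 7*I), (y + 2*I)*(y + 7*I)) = y^2 + 9*I*y - 14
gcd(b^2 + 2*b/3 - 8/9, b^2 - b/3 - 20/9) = b + 4/3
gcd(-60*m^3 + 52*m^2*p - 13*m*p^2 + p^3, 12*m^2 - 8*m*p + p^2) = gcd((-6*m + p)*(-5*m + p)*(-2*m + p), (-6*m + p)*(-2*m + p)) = 12*m^2 - 8*m*p + p^2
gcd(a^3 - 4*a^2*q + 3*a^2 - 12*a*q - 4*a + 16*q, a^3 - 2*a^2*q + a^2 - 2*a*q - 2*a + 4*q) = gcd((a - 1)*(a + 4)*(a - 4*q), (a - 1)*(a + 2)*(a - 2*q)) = a - 1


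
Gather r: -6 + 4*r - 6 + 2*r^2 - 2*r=2*r^2 + 2*r - 12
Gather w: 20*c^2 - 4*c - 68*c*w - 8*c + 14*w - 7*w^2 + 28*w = 20*c^2 - 12*c - 7*w^2 + w*(42 - 68*c)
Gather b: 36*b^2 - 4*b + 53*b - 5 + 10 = 36*b^2 + 49*b + 5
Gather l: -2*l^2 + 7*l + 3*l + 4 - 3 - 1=-2*l^2 + 10*l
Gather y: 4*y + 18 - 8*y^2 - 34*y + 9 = -8*y^2 - 30*y + 27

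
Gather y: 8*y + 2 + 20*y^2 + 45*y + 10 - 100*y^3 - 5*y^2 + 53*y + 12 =-100*y^3 + 15*y^2 + 106*y + 24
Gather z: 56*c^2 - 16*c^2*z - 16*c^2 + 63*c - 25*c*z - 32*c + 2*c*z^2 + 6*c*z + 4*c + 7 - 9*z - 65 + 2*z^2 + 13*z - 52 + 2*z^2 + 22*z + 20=40*c^2 + 35*c + z^2*(2*c + 4) + z*(-16*c^2 - 19*c + 26) - 90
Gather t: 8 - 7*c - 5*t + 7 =-7*c - 5*t + 15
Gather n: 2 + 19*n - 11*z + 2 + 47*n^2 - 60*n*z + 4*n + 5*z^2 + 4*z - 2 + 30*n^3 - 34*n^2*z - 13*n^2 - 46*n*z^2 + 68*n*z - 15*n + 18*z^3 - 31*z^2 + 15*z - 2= 30*n^3 + n^2*(34 - 34*z) + n*(-46*z^2 + 8*z + 8) + 18*z^3 - 26*z^2 + 8*z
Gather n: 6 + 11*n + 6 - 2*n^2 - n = -2*n^2 + 10*n + 12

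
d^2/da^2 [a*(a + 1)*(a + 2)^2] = 12*a^2 + 30*a + 16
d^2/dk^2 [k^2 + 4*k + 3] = 2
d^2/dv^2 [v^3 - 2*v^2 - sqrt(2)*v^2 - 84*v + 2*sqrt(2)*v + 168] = 6*v - 4 - 2*sqrt(2)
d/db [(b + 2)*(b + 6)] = 2*b + 8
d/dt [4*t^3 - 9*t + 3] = 12*t^2 - 9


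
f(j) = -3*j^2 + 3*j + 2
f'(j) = 3 - 6*j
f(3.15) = -18.32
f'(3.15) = -15.90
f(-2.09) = -17.37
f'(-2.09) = 15.54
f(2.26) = -6.54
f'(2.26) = -10.56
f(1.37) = 0.48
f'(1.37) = -5.22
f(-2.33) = -21.28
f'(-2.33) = 16.98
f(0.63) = 2.70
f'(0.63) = -0.78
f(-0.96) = -3.64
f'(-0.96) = 8.76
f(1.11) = 1.63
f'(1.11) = -3.66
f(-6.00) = -124.00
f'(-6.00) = 39.00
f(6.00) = -88.00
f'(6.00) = -33.00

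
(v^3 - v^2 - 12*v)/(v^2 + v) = (v^2 - v - 12)/(v + 1)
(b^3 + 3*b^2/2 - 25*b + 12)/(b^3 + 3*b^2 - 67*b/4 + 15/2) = 2*(b - 4)/(2*b - 5)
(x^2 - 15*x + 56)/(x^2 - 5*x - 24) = (x - 7)/(x + 3)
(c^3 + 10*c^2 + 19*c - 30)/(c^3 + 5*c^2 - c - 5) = (c + 6)/(c + 1)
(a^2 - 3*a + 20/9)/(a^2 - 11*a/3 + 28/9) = (3*a - 5)/(3*a - 7)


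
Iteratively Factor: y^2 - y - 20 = (y + 4)*(y - 5)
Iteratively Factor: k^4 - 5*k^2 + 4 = (k + 1)*(k^3 - k^2 - 4*k + 4) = (k - 1)*(k + 1)*(k^2 - 4) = (k - 2)*(k - 1)*(k + 1)*(k + 2)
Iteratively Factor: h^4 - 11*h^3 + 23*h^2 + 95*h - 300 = (h - 4)*(h^3 - 7*h^2 - 5*h + 75) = (h - 5)*(h - 4)*(h^2 - 2*h - 15) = (h - 5)*(h - 4)*(h + 3)*(h - 5)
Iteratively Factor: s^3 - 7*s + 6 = (s - 2)*(s^2 + 2*s - 3) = (s - 2)*(s + 3)*(s - 1)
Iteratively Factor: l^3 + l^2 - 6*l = (l + 3)*(l^2 - 2*l) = l*(l + 3)*(l - 2)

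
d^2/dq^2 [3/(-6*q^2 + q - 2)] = 6*(36*q^2 - 6*q - (12*q - 1)^2 + 12)/(6*q^2 - q + 2)^3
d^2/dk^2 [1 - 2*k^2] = -4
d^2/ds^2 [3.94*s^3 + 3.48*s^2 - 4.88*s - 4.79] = 23.64*s + 6.96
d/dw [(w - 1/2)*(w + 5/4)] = 2*w + 3/4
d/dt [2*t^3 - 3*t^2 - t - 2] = 6*t^2 - 6*t - 1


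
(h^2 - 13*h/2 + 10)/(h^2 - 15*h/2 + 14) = (2*h - 5)/(2*h - 7)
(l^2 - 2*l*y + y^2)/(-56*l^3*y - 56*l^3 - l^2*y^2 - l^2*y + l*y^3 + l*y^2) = (-l^2 + 2*l*y - y^2)/(l*(56*l^2*y + 56*l^2 + l*y^2 + l*y - y^3 - y^2))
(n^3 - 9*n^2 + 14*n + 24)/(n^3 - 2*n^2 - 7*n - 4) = (n - 6)/(n + 1)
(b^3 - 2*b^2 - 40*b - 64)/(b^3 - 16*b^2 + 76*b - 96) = (b^2 + 6*b + 8)/(b^2 - 8*b + 12)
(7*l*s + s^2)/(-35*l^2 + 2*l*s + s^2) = s/(-5*l + s)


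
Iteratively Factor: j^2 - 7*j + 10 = (j - 2)*(j - 5)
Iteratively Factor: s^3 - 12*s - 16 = (s + 2)*(s^2 - 2*s - 8) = (s - 4)*(s + 2)*(s + 2)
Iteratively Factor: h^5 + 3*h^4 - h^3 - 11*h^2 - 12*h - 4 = (h + 1)*(h^4 + 2*h^3 - 3*h^2 - 8*h - 4) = (h + 1)*(h + 2)*(h^3 - 3*h - 2) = (h + 1)^2*(h + 2)*(h^2 - h - 2) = (h - 2)*(h + 1)^2*(h + 2)*(h + 1)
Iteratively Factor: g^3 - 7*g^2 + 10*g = (g - 2)*(g^2 - 5*g) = (g - 5)*(g - 2)*(g)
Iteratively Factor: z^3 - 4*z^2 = (z)*(z^2 - 4*z) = z^2*(z - 4)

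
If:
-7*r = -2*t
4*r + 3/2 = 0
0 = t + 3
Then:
No Solution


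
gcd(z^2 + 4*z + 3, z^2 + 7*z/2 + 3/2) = z + 3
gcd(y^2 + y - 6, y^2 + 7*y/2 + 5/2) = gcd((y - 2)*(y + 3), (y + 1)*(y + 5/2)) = 1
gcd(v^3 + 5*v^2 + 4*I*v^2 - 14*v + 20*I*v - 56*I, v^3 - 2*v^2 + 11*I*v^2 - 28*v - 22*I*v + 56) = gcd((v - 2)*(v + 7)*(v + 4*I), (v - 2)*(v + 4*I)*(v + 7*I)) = v^2 + v*(-2 + 4*I) - 8*I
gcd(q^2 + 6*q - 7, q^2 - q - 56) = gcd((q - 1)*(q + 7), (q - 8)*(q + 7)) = q + 7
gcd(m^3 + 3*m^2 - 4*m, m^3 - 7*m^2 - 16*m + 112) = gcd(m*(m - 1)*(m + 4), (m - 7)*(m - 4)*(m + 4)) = m + 4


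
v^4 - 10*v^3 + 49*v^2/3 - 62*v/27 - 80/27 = (v - 8)*(v - 5/3)*(v - 2/3)*(v + 1/3)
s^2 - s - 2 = (s - 2)*(s + 1)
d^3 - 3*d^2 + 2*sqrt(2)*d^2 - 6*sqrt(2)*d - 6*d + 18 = (d - 3)*(d - sqrt(2))*(d + 3*sqrt(2))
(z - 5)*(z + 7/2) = z^2 - 3*z/2 - 35/2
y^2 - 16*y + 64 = (y - 8)^2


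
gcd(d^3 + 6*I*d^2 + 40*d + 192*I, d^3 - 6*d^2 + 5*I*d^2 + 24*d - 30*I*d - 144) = d + 8*I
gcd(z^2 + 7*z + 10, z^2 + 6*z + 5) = z + 5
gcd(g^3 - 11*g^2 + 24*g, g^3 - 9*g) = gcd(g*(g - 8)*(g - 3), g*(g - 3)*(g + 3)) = g^2 - 3*g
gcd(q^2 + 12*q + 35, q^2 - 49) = q + 7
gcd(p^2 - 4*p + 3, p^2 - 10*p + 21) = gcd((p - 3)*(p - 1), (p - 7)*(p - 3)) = p - 3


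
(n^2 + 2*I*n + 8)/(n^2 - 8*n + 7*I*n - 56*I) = (n^2 + 2*I*n + 8)/(n^2 + n*(-8 + 7*I) - 56*I)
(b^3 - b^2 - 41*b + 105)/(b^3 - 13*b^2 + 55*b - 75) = (b + 7)/(b - 5)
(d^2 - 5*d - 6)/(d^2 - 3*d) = (d^2 - 5*d - 6)/(d*(d - 3))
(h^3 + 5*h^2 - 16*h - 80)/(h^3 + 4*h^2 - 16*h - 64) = (h + 5)/(h + 4)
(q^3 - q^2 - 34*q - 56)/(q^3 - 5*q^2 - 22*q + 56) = (q + 2)/(q - 2)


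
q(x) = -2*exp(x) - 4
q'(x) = -2*exp(x)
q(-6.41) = -4.00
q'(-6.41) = -0.00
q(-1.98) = -4.28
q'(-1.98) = -0.28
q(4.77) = -239.84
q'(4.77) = -235.84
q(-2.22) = -4.22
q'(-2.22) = -0.22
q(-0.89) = -4.82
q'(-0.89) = -0.82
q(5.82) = -677.94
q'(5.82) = -673.94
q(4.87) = -264.64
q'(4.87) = -260.64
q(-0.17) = -5.69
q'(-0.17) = -1.69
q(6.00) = -810.86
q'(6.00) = -806.86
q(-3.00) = -4.10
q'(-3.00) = -0.10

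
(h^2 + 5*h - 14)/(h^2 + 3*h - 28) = (h - 2)/(h - 4)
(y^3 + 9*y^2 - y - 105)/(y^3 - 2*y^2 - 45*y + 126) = (y + 5)/(y - 6)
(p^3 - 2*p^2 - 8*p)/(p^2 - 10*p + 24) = p*(p + 2)/(p - 6)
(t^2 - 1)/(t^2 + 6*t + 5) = (t - 1)/(t + 5)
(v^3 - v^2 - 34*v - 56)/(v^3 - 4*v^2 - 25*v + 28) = (v + 2)/(v - 1)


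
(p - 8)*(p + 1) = p^2 - 7*p - 8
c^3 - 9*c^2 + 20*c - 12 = (c - 6)*(c - 2)*(c - 1)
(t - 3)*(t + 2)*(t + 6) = t^3 + 5*t^2 - 12*t - 36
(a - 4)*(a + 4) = a^2 - 16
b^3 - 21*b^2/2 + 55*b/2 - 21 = (b - 7)*(b - 2)*(b - 3/2)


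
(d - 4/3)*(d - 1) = d^2 - 7*d/3 + 4/3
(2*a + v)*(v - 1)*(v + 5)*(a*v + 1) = 2*a^2*v^3 + 8*a^2*v^2 - 10*a^2*v + a*v^4 + 4*a*v^3 - 3*a*v^2 + 8*a*v - 10*a + v^3 + 4*v^2 - 5*v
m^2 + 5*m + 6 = (m + 2)*(m + 3)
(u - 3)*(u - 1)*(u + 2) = u^3 - 2*u^2 - 5*u + 6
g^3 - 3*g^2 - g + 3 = (g - 3)*(g - 1)*(g + 1)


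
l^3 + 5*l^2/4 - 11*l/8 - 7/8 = (l - 1)*(l + 1/2)*(l + 7/4)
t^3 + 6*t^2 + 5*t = t*(t + 1)*(t + 5)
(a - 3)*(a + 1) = a^2 - 2*a - 3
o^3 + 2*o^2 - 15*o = o*(o - 3)*(o + 5)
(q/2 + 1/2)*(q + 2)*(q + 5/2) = q^3/2 + 11*q^2/4 + 19*q/4 + 5/2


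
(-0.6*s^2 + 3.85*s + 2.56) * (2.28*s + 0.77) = -1.368*s^3 + 8.316*s^2 + 8.8013*s + 1.9712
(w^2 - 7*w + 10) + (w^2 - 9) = 2*w^2 - 7*w + 1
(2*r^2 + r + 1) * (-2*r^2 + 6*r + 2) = -4*r^4 + 10*r^3 + 8*r^2 + 8*r + 2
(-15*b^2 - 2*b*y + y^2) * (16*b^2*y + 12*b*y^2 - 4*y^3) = -240*b^4*y - 212*b^3*y^2 + 52*b^2*y^3 + 20*b*y^4 - 4*y^5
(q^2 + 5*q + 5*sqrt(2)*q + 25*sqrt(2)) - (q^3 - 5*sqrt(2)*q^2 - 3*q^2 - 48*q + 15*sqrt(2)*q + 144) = -q^3 + 4*q^2 + 5*sqrt(2)*q^2 - 10*sqrt(2)*q + 53*q - 144 + 25*sqrt(2)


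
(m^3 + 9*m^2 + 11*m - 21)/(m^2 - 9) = (m^2 + 6*m - 7)/(m - 3)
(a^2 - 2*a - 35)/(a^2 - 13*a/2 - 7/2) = 2*(a + 5)/(2*a + 1)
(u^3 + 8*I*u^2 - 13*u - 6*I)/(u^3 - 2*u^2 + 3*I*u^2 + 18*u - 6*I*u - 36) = (u^2 + 2*I*u - 1)/(u^2 - u*(2 + 3*I) + 6*I)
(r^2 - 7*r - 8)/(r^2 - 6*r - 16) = (r + 1)/(r + 2)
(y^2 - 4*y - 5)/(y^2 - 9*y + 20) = (y + 1)/(y - 4)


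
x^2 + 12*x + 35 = (x + 5)*(x + 7)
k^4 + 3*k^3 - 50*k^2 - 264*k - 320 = (k - 8)*(k + 2)*(k + 4)*(k + 5)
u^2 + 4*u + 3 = (u + 1)*(u + 3)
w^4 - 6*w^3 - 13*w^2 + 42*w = w*(w - 7)*(w - 2)*(w + 3)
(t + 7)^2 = t^2 + 14*t + 49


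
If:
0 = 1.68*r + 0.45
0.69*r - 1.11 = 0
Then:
No Solution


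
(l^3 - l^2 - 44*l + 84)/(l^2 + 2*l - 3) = (l^3 - l^2 - 44*l + 84)/(l^2 + 2*l - 3)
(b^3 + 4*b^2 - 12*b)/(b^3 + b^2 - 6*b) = (b + 6)/(b + 3)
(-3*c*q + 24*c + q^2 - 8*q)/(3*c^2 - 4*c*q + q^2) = (q - 8)/(-c + q)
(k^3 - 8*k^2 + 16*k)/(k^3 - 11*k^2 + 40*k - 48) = k/(k - 3)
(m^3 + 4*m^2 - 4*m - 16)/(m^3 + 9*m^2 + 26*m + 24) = (m - 2)/(m + 3)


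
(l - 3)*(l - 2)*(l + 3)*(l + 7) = l^4 + 5*l^3 - 23*l^2 - 45*l + 126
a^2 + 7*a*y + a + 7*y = (a + 1)*(a + 7*y)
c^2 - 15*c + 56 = (c - 8)*(c - 7)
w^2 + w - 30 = (w - 5)*(w + 6)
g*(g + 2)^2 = g^3 + 4*g^2 + 4*g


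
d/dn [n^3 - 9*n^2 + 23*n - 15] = 3*n^2 - 18*n + 23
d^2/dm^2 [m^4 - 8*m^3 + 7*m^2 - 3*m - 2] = 12*m^2 - 48*m + 14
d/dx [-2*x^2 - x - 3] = -4*x - 1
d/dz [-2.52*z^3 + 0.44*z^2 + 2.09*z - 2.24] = -7.56*z^2 + 0.88*z + 2.09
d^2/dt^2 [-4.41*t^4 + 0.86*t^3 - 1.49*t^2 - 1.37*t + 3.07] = -52.92*t^2 + 5.16*t - 2.98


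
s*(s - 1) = s^2 - s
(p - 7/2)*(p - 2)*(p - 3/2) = p^3 - 7*p^2 + 61*p/4 - 21/2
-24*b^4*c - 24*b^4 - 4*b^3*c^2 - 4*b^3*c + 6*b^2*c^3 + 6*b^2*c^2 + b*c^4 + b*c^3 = (-2*b + c)*(2*b + c)*(6*b + c)*(b*c + b)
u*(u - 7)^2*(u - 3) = u^4 - 17*u^3 + 91*u^2 - 147*u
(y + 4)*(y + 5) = y^2 + 9*y + 20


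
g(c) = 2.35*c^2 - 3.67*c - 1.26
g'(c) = 4.7*c - 3.67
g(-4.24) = 56.55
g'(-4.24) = -23.60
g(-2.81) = 27.61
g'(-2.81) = -16.88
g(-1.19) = 6.44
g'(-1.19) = -9.26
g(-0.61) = 1.85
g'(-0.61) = -6.54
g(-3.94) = 49.68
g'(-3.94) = -22.19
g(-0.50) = 1.16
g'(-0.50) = -6.02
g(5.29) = 45.09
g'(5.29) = 21.19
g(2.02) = 0.92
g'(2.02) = 5.82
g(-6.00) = 105.36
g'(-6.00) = -31.87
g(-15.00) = 582.54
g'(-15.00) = -74.17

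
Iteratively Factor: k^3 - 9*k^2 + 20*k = (k - 5)*(k^2 - 4*k) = k*(k - 5)*(k - 4)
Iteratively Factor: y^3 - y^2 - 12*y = (y - 4)*(y^2 + 3*y) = y*(y - 4)*(y + 3)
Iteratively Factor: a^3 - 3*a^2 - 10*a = (a - 5)*(a^2 + 2*a) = (a - 5)*(a + 2)*(a)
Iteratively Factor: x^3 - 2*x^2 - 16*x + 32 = (x - 4)*(x^2 + 2*x - 8) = (x - 4)*(x + 4)*(x - 2)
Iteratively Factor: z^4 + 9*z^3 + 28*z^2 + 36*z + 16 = (z + 1)*(z^3 + 8*z^2 + 20*z + 16) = (z + 1)*(z + 2)*(z^2 + 6*z + 8) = (z + 1)*(z + 2)^2*(z + 4)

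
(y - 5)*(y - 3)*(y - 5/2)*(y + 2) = y^4 - 17*y^3/2 + 14*y^2 + 65*y/2 - 75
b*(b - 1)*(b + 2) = b^3 + b^2 - 2*b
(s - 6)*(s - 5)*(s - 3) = s^3 - 14*s^2 + 63*s - 90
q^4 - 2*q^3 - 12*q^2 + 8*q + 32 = (q - 4)*(q - 2)*(q + 2)^2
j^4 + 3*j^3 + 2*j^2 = j^2*(j + 1)*(j + 2)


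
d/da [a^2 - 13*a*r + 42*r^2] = 2*a - 13*r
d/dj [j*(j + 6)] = 2*j + 6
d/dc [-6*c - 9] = -6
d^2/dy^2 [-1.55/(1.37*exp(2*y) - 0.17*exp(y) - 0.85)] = (1.55*(2.74*exp(y) - 0.17)*(5.48*exp(y) - 0.34)*exp(y) + (8.494*exp(y) - 0.2635)*(-1.37*exp(2*y) + 0.17*exp(y) + 0.85))*exp(y)/(-1.37*exp(2*y) + 0.17*exp(y) + 0.85)^3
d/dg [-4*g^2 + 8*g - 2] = 8 - 8*g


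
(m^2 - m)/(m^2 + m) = (m - 1)/(m + 1)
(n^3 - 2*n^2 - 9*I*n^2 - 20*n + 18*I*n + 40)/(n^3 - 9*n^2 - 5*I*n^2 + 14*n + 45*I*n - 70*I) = (n - 4*I)/(n - 7)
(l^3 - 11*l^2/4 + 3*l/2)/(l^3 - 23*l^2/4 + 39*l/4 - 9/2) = l/(l - 3)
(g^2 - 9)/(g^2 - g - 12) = (g - 3)/(g - 4)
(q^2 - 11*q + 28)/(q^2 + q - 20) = (q - 7)/(q + 5)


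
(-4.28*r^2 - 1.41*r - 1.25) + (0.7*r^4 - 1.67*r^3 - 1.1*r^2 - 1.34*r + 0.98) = 0.7*r^4 - 1.67*r^3 - 5.38*r^2 - 2.75*r - 0.27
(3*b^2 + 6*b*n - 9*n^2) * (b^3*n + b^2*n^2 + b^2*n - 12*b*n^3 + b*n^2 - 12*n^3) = 3*b^5*n + 9*b^4*n^2 + 3*b^4*n - 39*b^3*n^3 + 9*b^3*n^2 - 81*b^2*n^4 - 39*b^2*n^3 + 108*b*n^5 - 81*b*n^4 + 108*n^5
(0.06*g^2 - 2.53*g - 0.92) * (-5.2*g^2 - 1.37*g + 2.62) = -0.312*g^4 + 13.0738*g^3 + 8.4073*g^2 - 5.3682*g - 2.4104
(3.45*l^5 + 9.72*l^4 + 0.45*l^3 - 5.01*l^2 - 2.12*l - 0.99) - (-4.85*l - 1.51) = 3.45*l^5 + 9.72*l^4 + 0.45*l^3 - 5.01*l^2 + 2.73*l + 0.52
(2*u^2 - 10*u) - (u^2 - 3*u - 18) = u^2 - 7*u + 18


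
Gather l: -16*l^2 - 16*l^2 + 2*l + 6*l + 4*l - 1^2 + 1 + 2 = -32*l^2 + 12*l + 2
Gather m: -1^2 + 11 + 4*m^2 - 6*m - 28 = 4*m^2 - 6*m - 18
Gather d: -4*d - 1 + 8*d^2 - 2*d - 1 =8*d^2 - 6*d - 2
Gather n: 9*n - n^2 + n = -n^2 + 10*n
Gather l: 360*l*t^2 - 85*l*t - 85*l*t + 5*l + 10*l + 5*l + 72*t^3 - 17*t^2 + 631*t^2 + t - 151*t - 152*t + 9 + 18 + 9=l*(360*t^2 - 170*t + 20) + 72*t^3 + 614*t^2 - 302*t + 36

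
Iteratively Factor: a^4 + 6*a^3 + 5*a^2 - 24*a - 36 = (a - 2)*(a^3 + 8*a^2 + 21*a + 18) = (a - 2)*(a + 3)*(a^2 + 5*a + 6) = (a - 2)*(a + 3)^2*(a + 2)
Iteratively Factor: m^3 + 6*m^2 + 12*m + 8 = (m + 2)*(m^2 + 4*m + 4) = (m + 2)^2*(m + 2)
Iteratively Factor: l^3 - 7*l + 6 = (l - 1)*(l^2 + l - 6) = (l - 2)*(l - 1)*(l + 3)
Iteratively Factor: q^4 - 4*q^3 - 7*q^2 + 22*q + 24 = (q - 4)*(q^3 - 7*q - 6) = (q - 4)*(q + 1)*(q^2 - q - 6) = (q - 4)*(q + 1)*(q + 2)*(q - 3)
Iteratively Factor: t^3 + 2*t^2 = (t + 2)*(t^2) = t*(t + 2)*(t)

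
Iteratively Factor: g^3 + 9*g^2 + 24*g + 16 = (g + 1)*(g^2 + 8*g + 16) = (g + 1)*(g + 4)*(g + 4)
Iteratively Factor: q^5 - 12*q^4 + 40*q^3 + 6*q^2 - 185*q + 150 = (q + 2)*(q^4 - 14*q^3 + 68*q^2 - 130*q + 75) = (q - 5)*(q + 2)*(q^3 - 9*q^2 + 23*q - 15) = (q - 5)*(q - 1)*(q + 2)*(q^2 - 8*q + 15) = (q - 5)*(q - 3)*(q - 1)*(q + 2)*(q - 5)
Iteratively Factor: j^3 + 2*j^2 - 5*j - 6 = (j + 1)*(j^2 + j - 6) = (j - 2)*(j + 1)*(j + 3)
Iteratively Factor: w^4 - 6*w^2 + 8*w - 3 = (w + 3)*(w^3 - 3*w^2 + 3*w - 1) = (w - 1)*(w + 3)*(w^2 - 2*w + 1) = (w - 1)^2*(w + 3)*(w - 1)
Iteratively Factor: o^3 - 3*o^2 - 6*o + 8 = (o - 1)*(o^2 - 2*o - 8) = (o - 1)*(o + 2)*(o - 4)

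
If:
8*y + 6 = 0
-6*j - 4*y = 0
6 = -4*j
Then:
No Solution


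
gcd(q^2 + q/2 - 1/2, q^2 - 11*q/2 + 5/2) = q - 1/2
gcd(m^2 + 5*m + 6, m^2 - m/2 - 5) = m + 2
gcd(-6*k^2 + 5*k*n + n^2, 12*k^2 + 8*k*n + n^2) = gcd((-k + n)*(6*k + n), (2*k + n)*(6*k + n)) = 6*k + n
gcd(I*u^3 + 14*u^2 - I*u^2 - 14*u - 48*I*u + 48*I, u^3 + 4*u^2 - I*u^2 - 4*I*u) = 1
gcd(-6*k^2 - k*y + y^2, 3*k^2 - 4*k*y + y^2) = -3*k + y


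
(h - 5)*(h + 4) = h^2 - h - 20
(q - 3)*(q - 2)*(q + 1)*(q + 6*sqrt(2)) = q^4 - 4*q^3 + 6*sqrt(2)*q^3 - 24*sqrt(2)*q^2 + q^2 + 6*q + 6*sqrt(2)*q + 36*sqrt(2)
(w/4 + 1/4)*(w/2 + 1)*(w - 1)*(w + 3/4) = w^4/8 + 11*w^3/32 + w^2/16 - 11*w/32 - 3/16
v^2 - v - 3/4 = (v - 3/2)*(v + 1/2)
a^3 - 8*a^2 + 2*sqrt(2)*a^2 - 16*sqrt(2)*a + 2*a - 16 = (a - 8)*(a + sqrt(2))^2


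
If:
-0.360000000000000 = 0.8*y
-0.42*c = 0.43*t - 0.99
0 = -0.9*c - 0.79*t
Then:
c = -14.17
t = 16.14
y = -0.45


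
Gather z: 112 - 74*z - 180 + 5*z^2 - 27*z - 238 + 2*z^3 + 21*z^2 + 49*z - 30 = 2*z^3 + 26*z^2 - 52*z - 336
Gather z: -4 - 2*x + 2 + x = -x - 2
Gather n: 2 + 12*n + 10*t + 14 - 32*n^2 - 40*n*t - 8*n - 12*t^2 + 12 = -32*n^2 + n*(4 - 40*t) - 12*t^2 + 10*t + 28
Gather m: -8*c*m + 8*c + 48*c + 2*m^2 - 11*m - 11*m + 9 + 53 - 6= 56*c + 2*m^2 + m*(-8*c - 22) + 56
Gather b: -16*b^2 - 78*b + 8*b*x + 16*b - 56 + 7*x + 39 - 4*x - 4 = -16*b^2 + b*(8*x - 62) + 3*x - 21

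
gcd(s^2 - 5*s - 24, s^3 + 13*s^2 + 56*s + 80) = 1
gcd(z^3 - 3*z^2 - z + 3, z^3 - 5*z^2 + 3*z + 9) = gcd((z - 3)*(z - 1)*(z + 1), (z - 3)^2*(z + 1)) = z^2 - 2*z - 3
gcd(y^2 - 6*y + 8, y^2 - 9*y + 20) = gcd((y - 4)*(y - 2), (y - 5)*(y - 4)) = y - 4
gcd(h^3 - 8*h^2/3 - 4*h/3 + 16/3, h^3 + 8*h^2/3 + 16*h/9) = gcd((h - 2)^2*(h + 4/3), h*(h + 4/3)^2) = h + 4/3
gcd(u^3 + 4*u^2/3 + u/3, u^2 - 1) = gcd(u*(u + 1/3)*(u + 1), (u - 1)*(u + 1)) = u + 1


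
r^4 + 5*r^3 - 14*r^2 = r^2*(r - 2)*(r + 7)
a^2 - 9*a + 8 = (a - 8)*(a - 1)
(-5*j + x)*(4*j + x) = -20*j^2 - j*x + x^2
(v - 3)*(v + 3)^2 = v^3 + 3*v^2 - 9*v - 27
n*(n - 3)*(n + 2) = n^3 - n^2 - 6*n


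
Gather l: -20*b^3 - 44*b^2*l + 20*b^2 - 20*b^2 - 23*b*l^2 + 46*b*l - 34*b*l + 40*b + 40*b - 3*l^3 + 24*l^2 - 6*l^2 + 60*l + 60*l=-20*b^3 + 80*b - 3*l^3 + l^2*(18 - 23*b) + l*(-44*b^2 + 12*b + 120)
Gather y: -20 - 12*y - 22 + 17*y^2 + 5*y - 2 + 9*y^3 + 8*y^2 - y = 9*y^3 + 25*y^2 - 8*y - 44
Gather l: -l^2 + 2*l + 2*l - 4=-l^2 + 4*l - 4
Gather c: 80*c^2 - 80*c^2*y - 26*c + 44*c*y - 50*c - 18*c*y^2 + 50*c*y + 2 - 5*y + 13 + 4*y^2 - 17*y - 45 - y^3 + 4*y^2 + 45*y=c^2*(80 - 80*y) + c*(-18*y^2 + 94*y - 76) - y^3 + 8*y^2 + 23*y - 30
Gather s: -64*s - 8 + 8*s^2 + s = 8*s^2 - 63*s - 8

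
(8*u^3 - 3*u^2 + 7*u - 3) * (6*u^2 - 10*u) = 48*u^5 - 98*u^4 + 72*u^3 - 88*u^2 + 30*u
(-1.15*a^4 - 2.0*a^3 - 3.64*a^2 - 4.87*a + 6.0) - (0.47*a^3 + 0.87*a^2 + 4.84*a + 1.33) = -1.15*a^4 - 2.47*a^3 - 4.51*a^2 - 9.71*a + 4.67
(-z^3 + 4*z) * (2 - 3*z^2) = 3*z^5 - 14*z^3 + 8*z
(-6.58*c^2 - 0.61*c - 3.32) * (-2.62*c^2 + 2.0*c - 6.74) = 17.2396*c^4 - 11.5618*c^3 + 51.8276*c^2 - 2.5286*c + 22.3768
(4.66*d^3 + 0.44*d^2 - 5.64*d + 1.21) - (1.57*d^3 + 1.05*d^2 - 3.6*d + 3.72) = 3.09*d^3 - 0.61*d^2 - 2.04*d - 2.51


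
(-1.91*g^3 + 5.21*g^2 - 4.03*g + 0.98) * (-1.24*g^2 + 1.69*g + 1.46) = 2.3684*g^5 - 9.6883*g^4 + 11.0135*g^3 - 0.419300000000001*g^2 - 4.2276*g + 1.4308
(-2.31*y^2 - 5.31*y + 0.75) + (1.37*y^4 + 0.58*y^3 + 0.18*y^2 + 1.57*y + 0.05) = 1.37*y^4 + 0.58*y^3 - 2.13*y^2 - 3.74*y + 0.8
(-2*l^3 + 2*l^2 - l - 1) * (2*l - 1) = -4*l^4 + 6*l^3 - 4*l^2 - l + 1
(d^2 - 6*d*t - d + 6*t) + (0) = d^2 - 6*d*t - d + 6*t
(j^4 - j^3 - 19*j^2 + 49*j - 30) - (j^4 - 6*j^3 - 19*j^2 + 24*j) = 5*j^3 + 25*j - 30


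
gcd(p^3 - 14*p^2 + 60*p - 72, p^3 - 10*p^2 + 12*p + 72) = p^2 - 12*p + 36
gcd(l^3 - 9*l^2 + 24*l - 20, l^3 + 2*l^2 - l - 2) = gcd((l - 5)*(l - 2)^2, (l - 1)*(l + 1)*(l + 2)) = 1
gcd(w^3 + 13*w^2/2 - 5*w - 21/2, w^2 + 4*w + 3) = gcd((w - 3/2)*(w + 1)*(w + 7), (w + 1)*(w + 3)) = w + 1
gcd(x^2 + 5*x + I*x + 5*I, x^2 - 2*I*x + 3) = x + I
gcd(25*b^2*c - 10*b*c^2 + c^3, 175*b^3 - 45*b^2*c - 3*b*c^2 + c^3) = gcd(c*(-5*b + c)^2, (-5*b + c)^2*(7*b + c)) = 25*b^2 - 10*b*c + c^2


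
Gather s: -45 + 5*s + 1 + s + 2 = 6*s - 42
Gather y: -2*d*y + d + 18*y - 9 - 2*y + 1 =d + y*(16 - 2*d) - 8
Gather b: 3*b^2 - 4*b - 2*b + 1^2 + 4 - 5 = 3*b^2 - 6*b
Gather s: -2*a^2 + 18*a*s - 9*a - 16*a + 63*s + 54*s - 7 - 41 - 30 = -2*a^2 - 25*a + s*(18*a + 117) - 78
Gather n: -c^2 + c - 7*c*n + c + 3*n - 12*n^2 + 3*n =-c^2 + 2*c - 12*n^2 + n*(6 - 7*c)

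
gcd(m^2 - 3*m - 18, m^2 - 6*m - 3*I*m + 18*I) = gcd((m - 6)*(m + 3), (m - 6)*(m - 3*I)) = m - 6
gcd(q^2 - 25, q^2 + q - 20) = q + 5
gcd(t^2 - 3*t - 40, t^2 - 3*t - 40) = t^2 - 3*t - 40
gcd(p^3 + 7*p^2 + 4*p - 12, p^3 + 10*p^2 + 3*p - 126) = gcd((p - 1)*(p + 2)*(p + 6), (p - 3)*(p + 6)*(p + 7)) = p + 6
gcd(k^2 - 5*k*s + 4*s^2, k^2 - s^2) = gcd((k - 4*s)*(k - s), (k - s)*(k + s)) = -k + s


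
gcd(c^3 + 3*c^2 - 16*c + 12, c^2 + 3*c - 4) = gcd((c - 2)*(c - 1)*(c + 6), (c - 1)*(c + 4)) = c - 1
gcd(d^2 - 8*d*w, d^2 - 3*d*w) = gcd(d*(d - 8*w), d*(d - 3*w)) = d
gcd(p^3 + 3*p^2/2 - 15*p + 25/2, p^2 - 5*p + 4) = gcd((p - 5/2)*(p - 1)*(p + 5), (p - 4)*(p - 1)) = p - 1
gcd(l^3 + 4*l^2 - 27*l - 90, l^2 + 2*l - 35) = l - 5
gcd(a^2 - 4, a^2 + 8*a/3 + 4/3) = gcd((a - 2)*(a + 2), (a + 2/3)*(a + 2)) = a + 2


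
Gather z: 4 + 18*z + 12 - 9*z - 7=9*z + 9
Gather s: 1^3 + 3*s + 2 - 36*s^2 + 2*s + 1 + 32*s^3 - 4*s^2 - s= 32*s^3 - 40*s^2 + 4*s + 4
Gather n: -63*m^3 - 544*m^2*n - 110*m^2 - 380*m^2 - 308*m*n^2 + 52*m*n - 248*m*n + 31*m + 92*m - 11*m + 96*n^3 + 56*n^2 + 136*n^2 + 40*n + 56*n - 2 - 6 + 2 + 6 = -63*m^3 - 490*m^2 + 112*m + 96*n^3 + n^2*(192 - 308*m) + n*(-544*m^2 - 196*m + 96)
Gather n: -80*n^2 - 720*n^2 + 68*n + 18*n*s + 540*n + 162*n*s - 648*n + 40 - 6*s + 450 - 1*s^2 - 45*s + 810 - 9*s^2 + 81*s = -800*n^2 + n*(180*s - 40) - 10*s^2 + 30*s + 1300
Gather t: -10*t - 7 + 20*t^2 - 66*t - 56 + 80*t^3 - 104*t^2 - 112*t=80*t^3 - 84*t^2 - 188*t - 63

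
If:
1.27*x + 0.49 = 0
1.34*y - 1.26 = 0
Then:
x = -0.39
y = 0.94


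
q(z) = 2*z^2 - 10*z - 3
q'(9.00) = 26.00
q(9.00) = 69.00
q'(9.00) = 26.00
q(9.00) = 69.00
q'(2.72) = 0.88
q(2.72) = -15.40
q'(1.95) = -2.20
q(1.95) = -14.90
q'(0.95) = -6.20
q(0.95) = -10.70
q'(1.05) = -5.80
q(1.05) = -11.30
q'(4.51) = 8.04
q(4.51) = -7.42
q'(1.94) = -2.24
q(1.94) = -14.87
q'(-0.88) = -13.52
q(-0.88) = 7.35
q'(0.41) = -8.36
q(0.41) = -6.76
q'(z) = 4*z - 10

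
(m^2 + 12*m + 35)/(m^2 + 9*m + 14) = (m + 5)/(m + 2)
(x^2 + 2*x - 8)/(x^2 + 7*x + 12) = (x - 2)/(x + 3)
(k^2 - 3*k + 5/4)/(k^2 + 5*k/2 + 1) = (4*k^2 - 12*k + 5)/(2*(2*k^2 + 5*k + 2))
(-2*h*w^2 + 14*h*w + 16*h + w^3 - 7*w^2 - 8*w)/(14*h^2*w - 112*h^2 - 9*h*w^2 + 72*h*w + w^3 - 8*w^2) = (w + 1)/(-7*h + w)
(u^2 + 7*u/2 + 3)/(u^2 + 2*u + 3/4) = 2*(u + 2)/(2*u + 1)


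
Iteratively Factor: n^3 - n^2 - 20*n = (n)*(n^2 - n - 20) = n*(n - 5)*(n + 4)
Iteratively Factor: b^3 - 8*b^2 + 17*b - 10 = (b - 1)*(b^2 - 7*b + 10) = (b - 5)*(b - 1)*(b - 2)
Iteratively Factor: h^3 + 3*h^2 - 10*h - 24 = (h + 2)*(h^2 + h - 12) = (h - 3)*(h + 2)*(h + 4)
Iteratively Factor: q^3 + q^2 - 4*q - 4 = (q + 1)*(q^2 - 4) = (q + 1)*(q + 2)*(q - 2)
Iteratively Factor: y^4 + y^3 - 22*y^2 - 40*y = (y + 2)*(y^3 - y^2 - 20*y) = (y - 5)*(y + 2)*(y^2 + 4*y) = (y - 5)*(y + 2)*(y + 4)*(y)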